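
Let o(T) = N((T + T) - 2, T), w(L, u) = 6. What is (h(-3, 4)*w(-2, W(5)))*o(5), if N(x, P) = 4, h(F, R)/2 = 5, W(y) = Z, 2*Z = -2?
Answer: 240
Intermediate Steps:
Z = -1 (Z = (½)*(-2) = -1)
W(y) = -1
h(F, R) = 10 (h(F, R) = 2*5 = 10)
o(T) = 4
(h(-3, 4)*w(-2, W(5)))*o(5) = (10*6)*4 = 60*4 = 240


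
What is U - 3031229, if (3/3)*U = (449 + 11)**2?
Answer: -2819629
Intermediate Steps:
U = 211600 (U = (449 + 11)**2 = 460**2 = 211600)
U - 3031229 = 211600 - 3031229 = -2819629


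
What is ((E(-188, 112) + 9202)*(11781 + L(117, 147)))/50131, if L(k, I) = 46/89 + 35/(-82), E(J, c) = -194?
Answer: 387246691080/182928019 ≈ 2116.9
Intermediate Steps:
L(k, I) = 657/7298 (L(k, I) = 46*(1/89) + 35*(-1/82) = 46/89 - 35/82 = 657/7298)
((E(-188, 112) + 9202)*(11781 + L(117, 147)))/50131 = ((-194 + 9202)*(11781 + 657/7298))/50131 = (9008*(85978395/7298))*(1/50131) = (387246691080/3649)*(1/50131) = 387246691080/182928019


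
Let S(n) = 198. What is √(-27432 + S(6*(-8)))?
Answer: 3*I*√3026 ≈ 165.03*I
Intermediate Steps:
√(-27432 + S(6*(-8))) = √(-27432 + 198) = √(-27234) = 3*I*√3026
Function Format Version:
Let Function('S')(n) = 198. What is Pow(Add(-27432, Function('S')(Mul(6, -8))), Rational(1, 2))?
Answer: Mul(3, I, Pow(3026, Rational(1, 2))) ≈ Mul(165.03, I)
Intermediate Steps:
Pow(Add(-27432, Function('S')(Mul(6, -8))), Rational(1, 2)) = Pow(Add(-27432, 198), Rational(1, 2)) = Pow(-27234, Rational(1, 2)) = Mul(3, I, Pow(3026, Rational(1, 2)))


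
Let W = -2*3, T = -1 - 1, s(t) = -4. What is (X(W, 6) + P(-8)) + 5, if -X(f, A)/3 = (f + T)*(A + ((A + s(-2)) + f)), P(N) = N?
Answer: 45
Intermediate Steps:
T = -2
W = -6
X(f, A) = -3*(-2 + f)*(-4 + f + 2*A) (X(f, A) = -3*(f - 2)*(A + ((A - 4) + f)) = -3*(-2 + f)*(A + ((-4 + A) + f)) = -3*(-2 + f)*(A + (-4 + A + f)) = -3*(-2 + f)*(-4 + f + 2*A))
(X(W, 6) + P(-8)) + 5 = ((-24 - 3*(-6)² + 12*6 + 18*(-6) - 6*6*(-6)) - 8) + 5 = ((-24 - 3*36 + 72 - 108 + 216) - 8) + 5 = ((-24 - 108 + 72 - 108 + 216) - 8) + 5 = (48 - 8) + 5 = 40 + 5 = 45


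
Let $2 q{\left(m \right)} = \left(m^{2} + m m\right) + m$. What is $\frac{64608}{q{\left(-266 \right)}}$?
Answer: $\frac{21536}{23541} \approx 0.91483$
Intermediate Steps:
$q{\left(m \right)} = m^{2} + \frac{m}{2}$ ($q{\left(m \right)} = \frac{\left(m^{2} + m m\right) + m}{2} = \frac{\left(m^{2} + m^{2}\right) + m}{2} = \frac{2 m^{2} + m}{2} = \frac{m + 2 m^{2}}{2} = m^{2} + \frac{m}{2}$)
$\frac{64608}{q{\left(-266 \right)}} = \frac{64608}{\left(-266\right) \left(\frac{1}{2} - 266\right)} = \frac{64608}{\left(-266\right) \left(- \frac{531}{2}\right)} = \frac{64608}{70623} = 64608 \cdot \frac{1}{70623} = \frac{21536}{23541}$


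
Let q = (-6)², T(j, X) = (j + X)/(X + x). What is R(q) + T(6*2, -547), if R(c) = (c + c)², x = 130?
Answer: 2162263/417 ≈ 5185.3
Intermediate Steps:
T(j, X) = (X + j)/(130 + X) (T(j, X) = (j + X)/(X + 130) = (X + j)/(130 + X))
q = 36
R(c) = 4*c² (R(c) = (2*c)² = 4*c²)
R(q) + T(6*2, -547) = 4*36² + (-547 + 6*2)/(130 - 547) = 4*1296 + (-547 + 12)/(-417) = 5184 - 1/417*(-535) = 5184 + 535/417 = 2162263/417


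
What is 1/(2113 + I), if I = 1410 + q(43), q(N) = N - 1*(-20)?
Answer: 1/3586 ≈ 0.00027886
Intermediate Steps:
q(N) = 20 + N (q(N) = N + 20 = 20 + N)
I = 1473 (I = 1410 + (20 + 43) = 1410 + 63 = 1473)
1/(2113 + I) = 1/(2113 + 1473) = 1/3586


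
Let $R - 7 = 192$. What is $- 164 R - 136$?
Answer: $-32772$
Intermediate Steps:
$R = 199$ ($R = 7 + 192 = 199$)
$- 164 R - 136 = \left(-164\right) 199 - 136 = -32636 - 136 = -32772$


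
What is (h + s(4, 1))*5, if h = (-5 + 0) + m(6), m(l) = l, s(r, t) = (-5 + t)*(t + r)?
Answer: -95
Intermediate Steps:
s(r, t) = (-5 + t)*(r + t)
h = 1 (h = (-5 + 0) + 6 = -5 + 6 = 1)
(h + s(4, 1))*5 = (1 + (1**2 - 5*4 - 5*1 + 4*1))*5 = (1 + (1 - 20 - 5 + 4))*5 = (1 - 20)*5 = -19*5 = -95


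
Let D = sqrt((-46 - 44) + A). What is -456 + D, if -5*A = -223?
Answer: -456 + I*sqrt(1135)/5 ≈ -456.0 + 6.738*I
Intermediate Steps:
A = 223/5 (A = -1/5*(-223) = 223/5 ≈ 44.600)
D = I*sqrt(1135)/5 (D = sqrt((-46 - 44) + 223/5) = sqrt(-90 + 223/5) = sqrt(-227/5) = I*sqrt(1135)/5 ≈ 6.738*I)
-456 + D = -456 + I*sqrt(1135)/5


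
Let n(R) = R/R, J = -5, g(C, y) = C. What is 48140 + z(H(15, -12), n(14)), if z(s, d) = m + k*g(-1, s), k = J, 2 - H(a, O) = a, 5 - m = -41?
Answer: 48191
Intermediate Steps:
m = 46 (m = 5 - 1*(-41) = 5 + 41 = 46)
H(a, O) = 2 - a
n(R) = 1
k = -5
z(s, d) = 51 (z(s, d) = 46 - 5*(-1) = 46 + 5 = 51)
48140 + z(H(15, -12), n(14)) = 48140 + 51 = 48191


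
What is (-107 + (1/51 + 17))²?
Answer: 21058921/2601 ≈ 8096.5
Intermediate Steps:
(-107 + (1/51 + 17))² = (-107 + 868/51)² = (-4589/51)² = 21058921/2601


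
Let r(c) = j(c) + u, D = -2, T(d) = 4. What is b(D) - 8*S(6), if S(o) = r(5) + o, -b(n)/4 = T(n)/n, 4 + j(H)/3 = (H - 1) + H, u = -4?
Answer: -128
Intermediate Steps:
j(H) = -15 + 6*H (j(H) = -12 + 3*((H - 1) + H) = -12 + 3*((-1 + H) + H) = -12 + 3*(-1 + 2*H) = -12 + (-3 + 6*H) = -15 + 6*H)
r(c) = -19 + 6*c (r(c) = (-15 + 6*c) - 4 = -19 + 6*c)
b(n) = -16/n
S(o) = 11 + o (S(o) = (-19 + 6*5) + o = (-19 + 30) + o = 11 + o)
b(D) - 8*S(6) = -16/(-2) - 8*(11 + 6) = -16*(-½) - 8*17 = 8 - 136 = -128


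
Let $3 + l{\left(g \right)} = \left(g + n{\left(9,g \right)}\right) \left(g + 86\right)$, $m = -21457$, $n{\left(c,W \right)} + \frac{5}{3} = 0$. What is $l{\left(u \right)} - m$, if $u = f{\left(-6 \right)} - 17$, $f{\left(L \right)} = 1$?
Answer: $\frac{60652}{3} \approx 20217.0$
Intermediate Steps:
$n{\left(c,W \right)} = - \frac{5}{3}$ ($n{\left(c,W \right)} = - \frac{5}{3} + 0 = - \frac{5}{3}$)
$u = -16$ ($u = 1 - 17 = -16$)
$l{\left(g \right)} = -3 + \left(86 + g\right) \left(- \frac{5}{3} + g\right)$ ($l{\left(g \right)} = -3 + \left(g - \frac{5}{3}\right) \left(g + 86\right) = -3 + \left(- \frac{5}{3} + g\right) \left(86 + g\right) = -3 + \left(86 + g\right) \left(- \frac{5}{3} + g\right)$)
$l{\left(u \right)} - m = \left(- \frac{439}{3} + \left(-16\right)^{2} + \frac{253}{3} \left(-16\right)\right) - -21457 = \left(- \frac{439}{3} + 256 - \frac{4048}{3}\right) + 21457 = - \frac{3719}{3} + 21457 = \frac{60652}{3}$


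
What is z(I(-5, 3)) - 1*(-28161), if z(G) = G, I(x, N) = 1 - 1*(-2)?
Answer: 28164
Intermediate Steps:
I(x, N) = 3 (I(x, N) = 1 + 2 = 3)
z(I(-5, 3)) - 1*(-28161) = 3 - 1*(-28161) = 3 + 28161 = 28164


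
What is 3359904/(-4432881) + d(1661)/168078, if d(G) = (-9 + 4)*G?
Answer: -200513673739/248356590906 ≈ -0.80736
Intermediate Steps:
d(G) = -5*G
3359904/(-4432881) + d(1661)/168078 = 3359904/(-4432881) - 5*1661/168078 = 3359904*(-1/4432881) - 8305*1/168078 = -1119968/1477627 - 8305/168078 = -200513673739/248356590906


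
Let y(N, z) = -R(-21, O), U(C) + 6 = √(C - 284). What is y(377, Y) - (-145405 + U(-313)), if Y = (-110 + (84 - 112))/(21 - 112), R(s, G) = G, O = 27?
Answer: 145384 - I*√597 ≈ 1.4538e+5 - 24.434*I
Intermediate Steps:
Y = 138/91 (Y = (-110 - 28)/(-91) = -138*(-1/91) = 138/91 ≈ 1.5165)
U(C) = -6 + √(-284 + C) (U(C) = -6 + √(C - 284) = -6 + √(-284 + C))
y(N, z) = -27 (y(N, z) = -1*27 = -27)
y(377, Y) - (-145405 + U(-313)) = -27 - (-145405 + (-6 + √(-284 - 313))) = -27 - (-145405 + (-6 + √(-597))) = -27 - (-145405 + (-6 + I*√597)) = -27 - (-145411 + I*√597) = -27 + (145411 - I*√597) = 145384 - I*√597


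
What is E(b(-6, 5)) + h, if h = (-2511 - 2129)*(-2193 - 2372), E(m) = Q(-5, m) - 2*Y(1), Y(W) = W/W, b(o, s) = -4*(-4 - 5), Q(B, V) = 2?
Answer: 21181600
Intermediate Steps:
b(o, s) = 36 (b(o, s) = -4*(-9) = 36)
Y(W) = 1
E(m) = 0 (E(m) = 2 - 2*1 = 2 - 2 = 0)
h = 21181600 (h = -4640*(-4565) = 21181600)
E(b(-6, 5)) + h = 0 + 21181600 = 21181600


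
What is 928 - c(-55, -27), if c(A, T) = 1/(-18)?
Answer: 16705/18 ≈ 928.06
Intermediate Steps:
c(A, T) = -1/18
928 - c(-55, -27) = 928 - 1*(-1/18) = 928 + 1/18 = 16705/18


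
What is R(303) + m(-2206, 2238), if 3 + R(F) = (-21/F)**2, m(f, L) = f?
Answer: -22533960/10201 ≈ -2209.0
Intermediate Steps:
R(F) = -3 + 441/F**2 (R(F) = -3 + (-21/F)**2 = -3 + 441/F**2)
R(303) + m(-2206, 2238) = (-3 + 441/303**2) - 2206 = (-3 + 441*(1/91809)) - 2206 = (-3 + 49/10201) - 2206 = -30554/10201 - 2206 = -22533960/10201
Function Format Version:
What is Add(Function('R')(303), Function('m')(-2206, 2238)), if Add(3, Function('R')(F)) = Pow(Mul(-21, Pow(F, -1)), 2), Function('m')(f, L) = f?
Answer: Rational(-22533960, 10201) ≈ -2209.0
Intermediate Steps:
Function('R')(F) = Add(-3, Mul(441, Pow(F, -2))) (Function('R')(F) = Add(-3, Pow(Mul(-21, Pow(F, -1)), 2)) = Add(-3, Mul(441, Pow(F, -2))))
Add(Function('R')(303), Function('m')(-2206, 2238)) = Add(Add(-3, Mul(441, Pow(303, -2))), -2206) = Add(Add(-3, Mul(441, Rational(1, 91809))), -2206) = Add(Add(-3, Rational(49, 10201)), -2206) = Add(Rational(-30554, 10201), -2206) = Rational(-22533960, 10201)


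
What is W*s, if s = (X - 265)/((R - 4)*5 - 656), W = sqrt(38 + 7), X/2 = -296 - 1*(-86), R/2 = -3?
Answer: 2055*sqrt(5)/706 ≈ 6.5087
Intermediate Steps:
R = -6 (R = 2*(-3) = -6)
X = -420 (X = 2*(-296 - 1*(-86)) = 2*(-296 + 86) = 2*(-210) = -420)
W = 3*sqrt(5) (W = sqrt(45) = 3*sqrt(5) ≈ 6.7082)
s = 685/706 (s = (-420 - 265)/((-6 - 4)*5 - 656) = -685/(-10*5 - 656) = -685/(-50 - 656) = -685/(-706) = -685*(-1/706) = 685/706 ≈ 0.97025)
W*s = (3*sqrt(5))*(685/706) = 2055*sqrt(5)/706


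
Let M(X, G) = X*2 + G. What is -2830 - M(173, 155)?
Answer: -3331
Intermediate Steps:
M(X, G) = G + 2*X (M(X, G) = 2*X + G = G + 2*X)
-2830 - M(173, 155) = -2830 - (155 + 2*173) = -2830 - (155 + 346) = -2830 - 1*501 = -2830 - 501 = -3331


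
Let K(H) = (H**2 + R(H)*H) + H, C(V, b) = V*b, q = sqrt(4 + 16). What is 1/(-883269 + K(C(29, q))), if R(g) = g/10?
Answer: -864767/747821947469 - 58*sqrt(5)/747821947469 ≈ -1.1566e-6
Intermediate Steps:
R(g) = g/10 (R(g) = g*(1/10) = g/10)
q = 2*sqrt(5) (q = sqrt(20) = 2*sqrt(5) ≈ 4.4721)
K(H) = H + 11*H**2/10 (K(H) = (H**2 + (H/10)*H) + H = (H**2 + H**2/10) + H = 11*H**2/10 + H = H + 11*H**2/10)
1/(-883269 + K(C(29, q))) = 1/(-883269 + (29*(2*sqrt(5)))*(10 + 11*(29*(2*sqrt(5))))/10) = 1/(-883269 + (58*sqrt(5))*(10 + 11*(58*sqrt(5)))/10) = 1/(-883269 + (58*sqrt(5))*(10 + 638*sqrt(5))/10) = 1/(-883269 + 29*sqrt(5)*(10 + 638*sqrt(5))/5)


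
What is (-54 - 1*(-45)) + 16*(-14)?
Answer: -233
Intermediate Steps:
(-54 - 1*(-45)) + 16*(-14) = (-54 + 45) - 224 = -9 - 224 = -233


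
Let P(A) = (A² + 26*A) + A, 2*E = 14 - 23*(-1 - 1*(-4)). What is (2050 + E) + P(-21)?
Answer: 3793/2 ≈ 1896.5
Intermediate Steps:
E = -55/2 (E = (14 - 23*(-1 - 1*(-4)))/2 = (14 - 23*(-1 + 4))/2 = (14 - 23*3)/2 = (14 - 69)/2 = (½)*(-55) = -55/2 ≈ -27.500)
P(A) = A² + 27*A
(2050 + E) + P(-21) = (2050 - 55/2) - 21*(27 - 21) = 4045/2 - 21*6 = 4045/2 - 126 = 3793/2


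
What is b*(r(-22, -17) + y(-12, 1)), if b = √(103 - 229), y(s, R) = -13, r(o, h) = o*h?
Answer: 1083*I*√14 ≈ 4052.2*I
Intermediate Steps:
r(o, h) = h*o
b = 3*I*√14 (b = √(-126) = 3*I*√14 ≈ 11.225*I)
b*(r(-22, -17) + y(-12, 1)) = (3*I*√14)*(-17*(-22) - 13) = (3*I*√14)*(374 - 13) = (3*I*√14)*361 = 1083*I*√14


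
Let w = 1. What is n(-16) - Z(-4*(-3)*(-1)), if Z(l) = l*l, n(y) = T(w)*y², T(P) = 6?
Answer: 1392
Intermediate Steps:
n(y) = 6*y²
Z(l) = l²
n(-16) - Z(-4*(-3)*(-1)) = 6*(-16)² - (-4*(-3)*(-1))² = 6*256 - (12*(-1))² = 1536 - 1*(-12)² = 1536 - 1*144 = 1536 - 144 = 1392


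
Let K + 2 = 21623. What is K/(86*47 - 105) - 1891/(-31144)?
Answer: 680809291/122613928 ≈ 5.5525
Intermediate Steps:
K = 21621 (K = -2 + 21623 = 21621)
K/(86*47 - 105) - 1891/(-31144) = 21621/(86*47 - 105) - 1891/(-31144) = 21621/(4042 - 105) - 1891*(-1/31144) = 21621/3937 + 1891/31144 = 680809291/122613928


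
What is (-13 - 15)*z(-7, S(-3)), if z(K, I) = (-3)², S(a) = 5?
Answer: -252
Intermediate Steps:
z(K, I) = 9
(-13 - 15)*z(-7, S(-3)) = (-13 - 15)*9 = -28*9 = -252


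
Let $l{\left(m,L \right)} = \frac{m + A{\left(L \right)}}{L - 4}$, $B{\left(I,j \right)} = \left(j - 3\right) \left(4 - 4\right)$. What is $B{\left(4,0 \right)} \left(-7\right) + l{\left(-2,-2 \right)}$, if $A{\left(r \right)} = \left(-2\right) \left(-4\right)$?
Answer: $-1$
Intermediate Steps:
$A{\left(r \right)} = 8$
$B{\left(I,j \right)} = 0$ ($B{\left(I,j \right)} = \left(-3 + j\right) 0 = 0$)
$l{\left(m,L \right)} = \frac{8 + m}{-4 + L}$ ($l{\left(m,L \right)} = \frac{m + 8}{L - 4} = \frac{8 + m}{-4 + L}$)
$B{\left(4,0 \right)} \left(-7\right) + l{\left(-2,-2 \right)} = 0 \left(-7\right) + \frac{8 - 2}{-4 - 2} = 0 + \frac{1}{-6} \cdot 6 = 0 - 1 = -1$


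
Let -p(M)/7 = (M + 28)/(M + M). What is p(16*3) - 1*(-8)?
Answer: 59/24 ≈ 2.4583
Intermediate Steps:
p(M) = -7*(28 + M)/(2*M) (p(M) = -7*(M + 28)/(M + M) = -7*(28 + M)/(2*M))
p(16*3) - 1*(-8) = (-7/2 - 98/(16*3)) - 1*(-8) = (-7/2 - 98/48) + 8 = (-7/2 - 98*1/48) + 8 = (-7/2 - 49/24) + 8 = -133/24 + 8 = 59/24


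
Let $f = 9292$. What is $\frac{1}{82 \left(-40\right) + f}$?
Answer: $\frac{1}{6012} \approx 0.00016633$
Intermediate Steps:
$\frac{1}{82 \left(-40\right) + f} = \frac{1}{82 \left(-40\right) + 9292} = \frac{1}{-3280 + 9292} = \frac{1}{6012}$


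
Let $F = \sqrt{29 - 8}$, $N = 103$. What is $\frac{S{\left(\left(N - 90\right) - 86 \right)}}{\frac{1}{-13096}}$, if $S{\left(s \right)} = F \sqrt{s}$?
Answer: $- 13096 i \sqrt{1533} \approx - 5.1276 \cdot 10^{5} i$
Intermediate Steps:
$F = \sqrt{21} \approx 4.5826$
$S{\left(s \right)} = \sqrt{21} \sqrt{s}$
$\frac{S{\left(\left(N - 90\right) - 86 \right)}}{\frac{1}{-13096}} = \frac{\sqrt{21} \sqrt{\left(103 - 90\right) - 86}}{\frac{1}{-13096}} = \frac{\sqrt{21} \sqrt{13 - 86}}{- \frac{1}{13096}} = \sqrt{21} \sqrt{-73} \left(-13096\right) = \sqrt{21} i \sqrt{73} \left(-13096\right) = i \sqrt{1533} \left(-13096\right) = - 13096 i \sqrt{1533}$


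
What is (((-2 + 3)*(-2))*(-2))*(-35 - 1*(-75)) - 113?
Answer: 47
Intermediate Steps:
(((-2 + 3)*(-2))*(-2))*(-35 - 1*(-75)) - 113 = ((1*(-2))*(-2))*(-35 + 75) - 113 = -2*(-2)*40 - 113 = 4*40 - 113 = 160 - 113 = 47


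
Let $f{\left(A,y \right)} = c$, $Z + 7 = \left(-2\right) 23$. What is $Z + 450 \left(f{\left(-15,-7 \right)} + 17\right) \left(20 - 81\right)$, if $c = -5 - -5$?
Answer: $-466703$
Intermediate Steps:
$Z = -53$ ($Z = -7 - 46 = -53$)
$c = 0$ ($c = -5 + 5 = 0$)
$f{\left(A,y \right)} = 0$
$Z + 450 \left(f{\left(-15,-7 \right)} + 17\right) \left(20 - 81\right) = -53 + 450 \left(0 + 17\right) \left(20 - 81\right) = -53 + 450 \cdot 17 \left(-61\right) = -53 + 450 \left(-1037\right) = -53 - 466650 = -466703$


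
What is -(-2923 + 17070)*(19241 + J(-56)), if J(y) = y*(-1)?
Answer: -272994659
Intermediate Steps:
J(y) = -y
-(-2923 + 17070)*(19241 + J(-56)) = -(-2923 + 17070)*(19241 - 1*(-56)) = -14147*(19241 + 56) = -14147*19297 = -1*272994659 = -272994659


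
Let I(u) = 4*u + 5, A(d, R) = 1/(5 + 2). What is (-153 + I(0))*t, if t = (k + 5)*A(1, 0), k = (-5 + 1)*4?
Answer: 1628/7 ≈ 232.57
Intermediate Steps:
A(d, R) = 1/7
I(u) = 5 + 4*u
k = -16 (k = -4*4 = -16)
t = -11/7 (t = (-16 + 5)*(1/7) = -11*1/7 = -11/7 ≈ -1.5714)
(-153 + I(0))*t = (-153 + (5 + 4*0))*(-11/7) = (-153 + (5 + 0))*(-11/7) = (-153 + 5)*(-11/7) = -148*(-11/7) = 1628/7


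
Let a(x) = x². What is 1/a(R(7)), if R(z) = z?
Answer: 1/49 ≈ 0.020408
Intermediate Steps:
1/a(R(7)) = 1/(7²) = 1/49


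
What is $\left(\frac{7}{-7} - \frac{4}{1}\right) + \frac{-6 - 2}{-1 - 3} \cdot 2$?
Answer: $-1$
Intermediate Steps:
$\left(\frac{7}{-7} - \frac{4}{1}\right) + \frac{-6 - 2}{-1 - 3} \cdot 2 = \left(7 \left(- \frac{1}{7}\right) - 4\right) + - \frac{8}{-4} \cdot 2 = \left(-1 - 4\right) + \left(-8\right) \left(- \frac{1}{4}\right) 2 = -5 + 2 \cdot 2 = -5 + 4 = -1$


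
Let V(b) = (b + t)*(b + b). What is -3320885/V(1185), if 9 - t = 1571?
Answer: 664177/178698 ≈ 3.7168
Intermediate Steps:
t = -1562 (t = 9 - 1*1571 = 9 - 1571 = -1562)
V(b) = 2*b*(-1562 + b) (V(b) = (b - 1562)*(b + b) = (-1562 + b)*(2*b) = 2*b*(-1562 + b))
-3320885/V(1185) = -3320885*1/(2370*(-1562 + 1185)) = -3320885/(2*1185*(-377)) = -3320885/(-893490) = -3320885*(-1/893490) = 664177/178698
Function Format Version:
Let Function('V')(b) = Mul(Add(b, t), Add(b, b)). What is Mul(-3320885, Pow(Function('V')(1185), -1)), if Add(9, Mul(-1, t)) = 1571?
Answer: Rational(664177, 178698) ≈ 3.7168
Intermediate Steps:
t = -1562 (t = Add(9, Mul(-1, 1571)) = Add(9, -1571) = -1562)
Function('V')(b) = Mul(2, b, Add(-1562, b)) (Function('V')(b) = Mul(Add(b, -1562), Add(b, b)) = Mul(Add(-1562, b), Mul(2, b)) = Mul(2, b, Add(-1562, b)))
Mul(-3320885, Pow(Function('V')(1185), -1)) = Mul(-3320885, Pow(Mul(2, 1185, Add(-1562, 1185)), -1)) = Mul(-3320885, Pow(Mul(2, 1185, -377), -1)) = Mul(-3320885, Pow(-893490, -1)) = Mul(-3320885, Rational(-1, 893490)) = Rational(664177, 178698)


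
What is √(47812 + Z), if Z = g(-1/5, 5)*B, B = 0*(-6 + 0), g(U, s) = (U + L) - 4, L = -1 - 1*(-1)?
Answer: 2*√11953 ≈ 218.66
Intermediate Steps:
L = 0 (L = -1 + 1 = 0)
g(U, s) = -4 + U (g(U, s) = (U + 0) - 4 = U - 4 = -4 + U)
B = 0 (B = 0*(-6) = 0)
Z = 0 (Z = (-4 - 1/5)*0 = (-4 - 1*⅕)*0 = (-4 - ⅕)*0 = -21/5*0 = 0)
√(47812 + Z) = √(47812 + 0) = √47812 = 2*√11953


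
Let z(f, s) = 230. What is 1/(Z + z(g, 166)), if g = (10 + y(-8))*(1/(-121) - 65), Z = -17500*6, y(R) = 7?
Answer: -1/104770 ≈ -9.5447e-6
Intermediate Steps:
Z = -105000
g = -133722/121 (g = (10 + 7)*(1/(-121) - 65) = 17*(-1/121 - 65) = 17*(-7866/121) = -133722/121 ≈ -1105.1)
1/(Z + z(g, 166)) = 1/(-105000 + 230) = 1/(-104770) = -1/104770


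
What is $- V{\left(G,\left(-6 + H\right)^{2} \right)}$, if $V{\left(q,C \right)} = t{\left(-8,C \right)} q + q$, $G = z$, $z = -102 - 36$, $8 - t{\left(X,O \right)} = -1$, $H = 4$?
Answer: $1380$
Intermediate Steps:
$t{\left(X,O \right)} = 9$ ($t{\left(X,O \right)} = 8 - -1 = 8 + 1 = 9$)
$z = -138$ ($z = -102 - 36 = -138$)
$G = -138$
$V{\left(q,C \right)} = 10 q$ ($V{\left(q,C \right)} = 9 q + q = 10 q$)
$- V{\left(G,\left(-6 + H\right)^{2} \right)} = - 10 \left(-138\right) = \left(-1\right) \left(-1380\right) = 1380$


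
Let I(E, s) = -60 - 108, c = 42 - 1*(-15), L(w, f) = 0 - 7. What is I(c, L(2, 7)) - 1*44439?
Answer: -44607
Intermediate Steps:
L(w, f) = -7
c = 57 (c = 42 + 15 = 57)
I(E, s) = -168
I(c, L(2, 7)) - 1*44439 = -168 - 1*44439 = -168 - 44439 = -44607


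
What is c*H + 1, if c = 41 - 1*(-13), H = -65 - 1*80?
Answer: -7829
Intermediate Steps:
H = -145 (H = -65 - 80 = -145)
c = 54 (c = 41 + 13 = 54)
c*H + 1 = 54*(-145) + 1 = -7830 + 1 = -7829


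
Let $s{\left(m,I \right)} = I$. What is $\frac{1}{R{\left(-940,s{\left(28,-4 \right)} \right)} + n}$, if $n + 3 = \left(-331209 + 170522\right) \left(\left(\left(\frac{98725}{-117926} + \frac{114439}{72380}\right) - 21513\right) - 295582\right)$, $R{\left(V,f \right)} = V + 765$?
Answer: $\frac{4267741940}{217453933070224000971} \approx 1.9626 \cdot 10^{-11}$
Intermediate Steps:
$R{\left(V,f \right)} = 765 + V$
$n = \frac{217453933817078840471}{4267741940}$ ($n = -3 + \left(-331209 + 170522\right) \left(\left(\left(\frac{98725}{-117926} + \frac{114439}{72380}\right) - 21513\right) - 295582\right) = -3 - 160687 \left(\left(\left(98725 \left(- \frac{1}{117926}\right) + 114439 \cdot \frac{1}{72380}\right) - 21513\right) - 295582\right) = -3 - 160687 \left(\left(\left(- \frac{98725}{117926} + \frac{114439}{72380}\right) - 21513\right) - 295582\right) = -3 - 160687 \left(\left(\frac{3174809007}{4267741940} - 21513\right) - 295582\right) = -3 - 160687 \left(- \frac{91808757546213}{4267741940} - 295582\right) = -3 - - \frac{217453933829882066291}{4267741940} = -3 + \frac{217453933829882066291}{4267741940} = \frac{217453933817078840471}{4267741940} \approx 5.0953 \cdot 10^{10}$)
$\frac{1}{R{\left(-940,s{\left(28,-4 \right)} \right)} + n} = \frac{1}{\left(765 - 940\right) + \frac{217453933817078840471}{4267741940}} = \frac{1}{-175 + \frac{217453933817078840471}{4267741940}} = \frac{1}{\frac{217453933070224000971}{4267741940}} = \frac{4267741940}{217453933070224000971}$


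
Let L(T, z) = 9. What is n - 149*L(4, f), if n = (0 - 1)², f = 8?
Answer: -1340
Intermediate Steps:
n = 1 (n = (-1)² = 1)
n - 149*L(4, f) = 1 - 149*9 = 1 - 1341 = -1340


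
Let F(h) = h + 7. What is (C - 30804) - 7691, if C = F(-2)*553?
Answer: -35730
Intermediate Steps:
F(h) = 7 + h
C = 2765 (C = (7 - 2)*553 = 5*553 = 2765)
(C - 30804) - 7691 = (2765 - 30804) - 7691 = -28039 - 7691 = -35730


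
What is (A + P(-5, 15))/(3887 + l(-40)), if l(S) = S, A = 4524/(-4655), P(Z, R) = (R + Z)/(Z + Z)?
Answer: -9179/17907785 ≈ -0.00051257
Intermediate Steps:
P(Z, R) = (R + Z)/(2*Z) (P(Z, R) = (R + Z)/((2*Z)) = (R + Z)*(1/(2*Z)) = (R + Z)/(2*Z))
A = -4524/4655 (A = 4524*(-1/4655) = -4524/4655 ≈ -0.97186)
(A + P(-5, 15))/(3887 + l(-40)) = (-4524/4655 + (1/2)*(15 - 5)/(-5))/(3887 - 40) = (-4524/4655 + (1/2)*(-1/5)*10)/3847 = (-4524/4655 - 1)*(1/3847) = -9179/4655*1/3847 = -9179/17907785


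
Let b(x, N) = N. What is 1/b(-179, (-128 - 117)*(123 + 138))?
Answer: -1/63945 ≈ -1.5638e-5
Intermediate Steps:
1/b(-179, (-128 - 117)*(123 + 138)) = 1/((-128 - 117)*(123 + 138)) = 1/(-245*261) = 1/(-63945) = -1/63945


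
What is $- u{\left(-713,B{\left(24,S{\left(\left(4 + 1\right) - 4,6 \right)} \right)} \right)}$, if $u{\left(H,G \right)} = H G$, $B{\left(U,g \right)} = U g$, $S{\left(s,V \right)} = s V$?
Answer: $102672$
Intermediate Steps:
$S{\left(s,V \right)} = V s$
$u{\left(H,G \right)} = G H$
$- u{\left(-713,B{\left(24,S{\left(\left(4 + 1\right) - 4,6 \right)} \right)} \right)} = - 24 \cdot 6 \left(\left(4 + 1\right) - 4\right) \left(-713\right) = - 24 \cdot 6 \left(5 - 4\right) \left(-713\right) = - 24 \cdot 6 \cdot 1 \left(-713\right) = - 24 \cdot 6 \left(-713\right) = - 144 \left(-713\right) = \left(-1\right) \left(-102672\right) = 102672$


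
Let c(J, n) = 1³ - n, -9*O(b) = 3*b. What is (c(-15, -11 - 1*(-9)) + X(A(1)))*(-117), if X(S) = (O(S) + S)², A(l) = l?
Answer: -403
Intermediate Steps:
O(b) = -b/3
X(S) = 4*S²/9 (X(S) = (-S/3 + S)² = (2*S/3)² = 4*S²/9)
c(J, n) = 1 - n
(c(-15, -11 - 1*(-9)) + X(A(1)))*(-117) = ((1 - (-11 - 1*(-9))) + (4/9)*1²)*(-117) = ((1 - (-11 + 9)) + (4/9)*1)*(-117) = ((1 - 1*(-2)) + 4/9)*(-117) = ((1 + 2) + 4/9)*(-117) = (3 + 4/9)*(-117) = (31/9)*(-117) = -403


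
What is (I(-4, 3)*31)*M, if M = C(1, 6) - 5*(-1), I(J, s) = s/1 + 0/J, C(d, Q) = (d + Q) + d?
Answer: 1209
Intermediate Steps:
C(d, Q) = Q + 2*d (C(d, Q) = (Q + d) + d = Q + 2*d)
I(J, s) = s (I(J, s) = s*1 + 0 = s + 0 = s)
M = 13 (M = (6 + 2*1) - 5*(-1) = (6 + 2) + 5 = 8 + 5 = 13)
(I(-4, 3)*31)*M = (3*31)*13 = 93*13 = 1209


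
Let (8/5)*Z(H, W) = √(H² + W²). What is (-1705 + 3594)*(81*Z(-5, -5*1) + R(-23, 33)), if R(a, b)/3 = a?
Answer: -130341 + 3825225*√2/8 ≈ 5.4587e+5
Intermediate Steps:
Z(H, W) = 5*√(H² + W²)/8
R(a, b) = 3*a
(-1705 + 3594)*(81*Z(-5, -5*1) + R(-23, 33)) = (-1705 + 3594)*(81*(5*√((-5)² + (-5*1)²)/8) + 3*(-23)) = 1889*(81*(5*√(25 + (-5)²)/8) - 69) = 1889*(81*(5*√(25 + 25)/8) - 69) = 1889*(81*(5*√50/8) - 69) = 1889*(81*(5*(5*√2)/8) - 69) = 1889*(81*(25*√2/8) - 69) = 1889*(2025*√2/8 - 69) = 1889*(-69 + 2025*√2/8) = -130341 + 3825225*√2/8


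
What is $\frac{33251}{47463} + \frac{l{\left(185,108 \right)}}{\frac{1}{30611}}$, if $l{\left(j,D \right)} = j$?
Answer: $\frac{268784663456}{47463} \approx 5.663 \cdot 10^{6}$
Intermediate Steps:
$\frac{33251}{47463} + \frac{l{\left(185,108 \right)}}{\frac{1}{30611}} = \frac{33251}{47463} + \frac{185}{\frac{1}{30611}} = 33251 \cdot \frac{1}{47463} + 185 \frac{1}{\frac{1}{30611}} = \frac{33251}{47463} + 185 \cdot 30611 = \frac{33251}{47463} + 5663035 = \frac{268784663456}{47463}$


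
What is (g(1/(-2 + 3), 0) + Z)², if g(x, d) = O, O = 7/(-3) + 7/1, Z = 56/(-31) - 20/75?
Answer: 161604/24025 ≈ 6.7265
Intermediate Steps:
Z = -964/465 (Z = 56*(-1/31) - 20*1/75 = -56/31 - 4/15 = -964/465 ≈ -2.0731)
O = 14/3 (O = 7*(-⅓) + 7*1 = -7/3 + 7 = 14/3 ≈ 4.6667)
g(x, d) = 14/3
(g(1/(-2 + 3), 0) + Z)² = (14/3 - 964/465)² = (402/155)² = 161604/24025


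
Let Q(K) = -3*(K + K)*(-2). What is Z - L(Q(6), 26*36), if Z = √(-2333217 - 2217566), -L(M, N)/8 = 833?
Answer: 6664 + 61*I*√1223 ≈ 6664.0 + 2133.3*I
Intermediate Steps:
Q(K) = 12*K (Q(K) = -6*K*(-2) = 12*K)
L(M, N) = -6664 (L(M, N) = -8*833 = -6664)
Z = 61*I*√1223 (Z = √(-4550783) = 61*I*√1223 ≈ 2133.3*I)
Z - L(Q(6), 26*36) = 61*I*√1223 - 1*(-6664) = 61*I*√1223 + 6664 = 6664 + 61*I*√1223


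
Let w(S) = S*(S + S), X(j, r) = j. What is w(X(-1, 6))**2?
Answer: 4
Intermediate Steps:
w(S) = 2*S**2 (w(S) = S*(2*S) = 2*S**2)
w(X(-1, 6))**2 = (2*(-1)**2)**2 = (2*1)**2 = 2**2 = 4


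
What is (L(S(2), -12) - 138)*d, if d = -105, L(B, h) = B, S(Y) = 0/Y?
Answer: 14490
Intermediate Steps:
S(Y) = 0
(L(S(2), -12) - 138)*d = (0 - 138)*(-105) = -138*(-105) = 14490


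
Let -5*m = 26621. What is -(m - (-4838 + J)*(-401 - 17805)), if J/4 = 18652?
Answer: -6351136479/5 ≈ -1.2702e+9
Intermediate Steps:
J = 74608 (J = 4*18652 = 74608)
m = -26621/5 (m = -⅕*26621 = -26621/5 ≈ -5324.2)
-(m - (-4838 + J)*(-401 - 17805)) = -(-26621/5 - (-4838 + 74608)*(-401 - 17805)) = -(-26621/5 - 69770*(-18206)) = -(-26621/5 - 1*(-1270232620)) = -(-26621/5 + 1270232620) = -1*6351136479/5 = -6351136479/5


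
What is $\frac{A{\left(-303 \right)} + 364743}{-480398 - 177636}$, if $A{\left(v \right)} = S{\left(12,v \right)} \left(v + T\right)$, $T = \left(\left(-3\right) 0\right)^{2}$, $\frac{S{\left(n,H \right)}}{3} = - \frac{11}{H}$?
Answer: $- \frac{182355}{329017} \approx -0.55424$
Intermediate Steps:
$S{\left(n,H \right)} = - \frac{33}{H}$ ($S{\left(n,H \right)} = 3 \left(- \frac{11}{H}\right) = - \frac{33}{H}$)
$T = 0$ ($T = 0^{2} = 0$)
$A{\left(v \right)} = -33$ ($A{\left(v \right)} = - \frac{33}{v} \left(v + 0\right) = - \frac{33}{v} v = -33$)
$\frac{A{\left(-303 \right)} + 364743}{-480398 - 177636} = \frac{-33 + 364743}{-480398 - 177636} = \frac{364710}{-658034} = 364710 \left(- \frac{1}{658034}\right) = - \frac{182355}{329017}$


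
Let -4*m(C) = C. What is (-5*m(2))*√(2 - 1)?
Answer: 5/2 ≈ 2.5000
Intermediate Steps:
m(C) = -C/4
(-5*m(2))*√(2 - 1) = (-(-5)*2/4)*√(2 - 1) = (-5*(-½))*√1 = (5/2)*1 = 5/2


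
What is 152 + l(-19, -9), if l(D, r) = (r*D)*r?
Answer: -1387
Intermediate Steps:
l(D, r) = D*r² (l(D, r) = (D*r)*r = D*r²)
152 + l(-19, -9) = 152 - 19*(-9)² = 152 - 19*81 = 152 - 1539 = -1387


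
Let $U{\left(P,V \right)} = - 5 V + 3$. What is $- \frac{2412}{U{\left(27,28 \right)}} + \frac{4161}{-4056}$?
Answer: $\frac{3071005}{185224} \approx 16.58$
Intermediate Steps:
$U{\left(P,V \right)} = 3 - 5 V$
$- \frac{2412}{U{\left(27,28 \right)}} + \frac{4161}{-4056} = - \frac{2412}{3 - 140} + \frac{4161}{-4056} = - \frac{2412}{3 - 140} + 4161 \left(- \frac{1}{4056}\right) = - \frac{2412}{-137} - \frac{1387}{1352} = \left(-2412\right) \left(- \frac{1}{137}\right) - \frac{1387}{1352} = \frac{2412}{137} - \frac{1387}{1352} = \frac{3071005}{185224}$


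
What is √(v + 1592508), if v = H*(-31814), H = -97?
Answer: √4678466 ≈ 2163.0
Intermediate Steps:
v = 3085958 (v = -97*(-31814) = 3085958)
√(v + 1592508) = √(3085958 + 1592508) = √4678466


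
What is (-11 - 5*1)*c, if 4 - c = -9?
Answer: -208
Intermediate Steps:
c = 13 (c = 4 - 1*(-9) = 4 + 9 = 13)
(-11 - 5*1)*c = (-11 - 5*1)*13 = (-11 - 5)*13 = -16*13 = -208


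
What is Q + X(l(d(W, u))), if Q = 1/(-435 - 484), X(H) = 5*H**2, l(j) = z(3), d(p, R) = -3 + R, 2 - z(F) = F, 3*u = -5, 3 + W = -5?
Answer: 4594/919 ≈ 4.9989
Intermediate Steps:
W = -8 (W = -3 - 5 = -8)
u = -5/3 (u = (1/3)*(-5) = -5/3 ≈ -1.6667)
z(F) = 2 - F
l(j) = -1 (l(j) = 2 - 1*3 = 2 - 3 = -1)
Q = -1/919 (Q = 1/(-919) = -1/919 ≈ -0.0010881)
Q + X(l(d(W, u))) = -1/919 + 5*(-1)**2 = -1/919 + 5*1 = -1/919 + 5 = 4594/919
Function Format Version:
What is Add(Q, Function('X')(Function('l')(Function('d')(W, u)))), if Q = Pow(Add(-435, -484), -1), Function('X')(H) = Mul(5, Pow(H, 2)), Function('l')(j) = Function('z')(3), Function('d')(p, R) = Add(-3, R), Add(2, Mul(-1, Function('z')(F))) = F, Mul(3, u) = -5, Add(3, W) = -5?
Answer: Rational(4594, 919) ≈ 4.9989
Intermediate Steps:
W = -8 (W = Add(-3, -5) = -8)
u = Rational(-5, 3) (u = Mul(Rational(1, 3), -5) = Rational(-5, 3) ≈ -1.6667)
Function('z')(F) = Add(2, Mul(-1, F))
Function('l')(j) = -1 (Function('l')(j) = Add(2, Mul(-1, 3)) = Add(2, -3) = -1)
Q = Rational(-1, 919) (Q = Pow(-919, -1) = Rational(-1, 919) ≈ -0.0010881)
Add(Q, Function('X')(Function('l')(Function('d')(W, u)))) = Add(Rational(-1, 919), Mul(5, Pow(-1, 2))) = Add(Rational(-1, 919), Mul(5, 1)) = Add(Rational(-1, 919), 5) = Rational(4594, 919)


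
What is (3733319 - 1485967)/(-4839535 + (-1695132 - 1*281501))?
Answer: -280919/852021 ≈ -0.32971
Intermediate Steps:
(3733319 - 1485967)/(-4839535 + (-1695132 - 1*281501)) = 2247352/(-4839535 + (-1695132 - 281501)) = 2247352/(-4839535 - 1976633) = 2247352/(-6816168) = 2247352*(-1/6816168) = -280919/852021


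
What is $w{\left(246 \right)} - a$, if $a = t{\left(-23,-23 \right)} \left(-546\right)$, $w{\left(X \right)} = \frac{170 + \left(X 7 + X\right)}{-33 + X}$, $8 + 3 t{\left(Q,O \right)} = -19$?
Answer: $- \frac{1044544}{213} \approx -4904.0$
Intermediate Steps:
$t{\left(Q,O \right)} = -9$ ($t{\left(Q,O \right)} = - \frac{8}{3} + \frac{1}{3} \left(-19\right) = - \frac{8}{3} - \frac{19}{3} = -9$)
$w{\left(X \right)} = \frac{170 + 8 X}{-33 + X}$ ($w{\left(X \right)} = \frac{170 + \left(7 X + X\right)}{-33 + X} = \frac{170 + 8 X}{-33 + X}$)
$a = 4914$ ($a = \left(-9\right) \left(-546\right) = 4914$)
$w{\left(246 \right)} - a = \frac{2 \left(85 + 4 \cdot 246\right)}{-33 + 246} - 4914 = \frac{2 \left(85 + 984\right)}{213} - 4914 = 2 \cdot \frac{1}{213} \cdot 1069 - 4914 = \frac{2138}{213} - 4914 = - \frac{1044544}{213}$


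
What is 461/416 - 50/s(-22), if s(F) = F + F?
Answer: 10271/4576 ≈ 2.2445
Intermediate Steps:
s(F) = 2*F
461/416 - 50/s(-22) = 461/416 - 50/(2*(-22)) = 461*(1/416) - 50/(-44) = 461/416 - 50*(-1/44) = 461/416 + 25/22 = 10271/4576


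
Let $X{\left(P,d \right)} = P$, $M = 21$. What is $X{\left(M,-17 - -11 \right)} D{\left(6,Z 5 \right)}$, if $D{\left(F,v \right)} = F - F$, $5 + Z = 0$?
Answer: $0$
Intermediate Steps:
$Z = -5$ ($Z = -5 + 0 = -5$)
$D{\left(F,v \right)} = 0$
$X{\left(M,-17 - -11 \right)} D{\left(6,Z 5 \right)} = 21 \cdot 0 = 0$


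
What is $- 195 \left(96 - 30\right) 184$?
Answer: $-2368080$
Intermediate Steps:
$- 195 \left(96 - 30\right) 184 = \left(-195\right) 66 \cdot 184 = \left(-12870\right) 184 = -2368080$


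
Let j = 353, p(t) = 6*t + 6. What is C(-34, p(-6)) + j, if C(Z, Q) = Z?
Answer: 319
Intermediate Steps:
p(t) = 6 + 6*t
C(-34, p(-6)) + j = -34 + 353 = 319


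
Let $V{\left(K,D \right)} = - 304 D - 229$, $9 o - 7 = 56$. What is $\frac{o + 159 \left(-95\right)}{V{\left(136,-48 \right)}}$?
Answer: $- \frac{15098}{14363} \approx -1.0512$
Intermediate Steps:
$o = 7$ ($o = \frac{7}{9} + \frac{1}{9} \cdot 56 = \frac{7}{9} + \frac{56}{9} = 7$)
$V{\left(K,D \right)} = -229 - 304 D$
$\frac{o + 159 \left(-95\right)}{V{\left(136,-48 \right)}} = \frac{7 + 159 \left(-95\right)}{-229 - -14592} = \frac{7 - 15105}{-229 + 14592} = - \frac{15098}{14363}$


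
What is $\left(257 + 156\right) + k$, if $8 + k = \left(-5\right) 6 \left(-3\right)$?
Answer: $495$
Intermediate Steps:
$k = 82$ ($k = -8 + \left(-5\right) 6 \left(-3\right) = -8 - -90 = -8 + 90 = 82$)
$\left(257 + 156\right) + k = \left(257 + 156\right) + 82 = 413 + 82 = 495$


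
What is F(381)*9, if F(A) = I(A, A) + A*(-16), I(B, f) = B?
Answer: -51435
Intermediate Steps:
F(A) = -15*A (F(A) = A + A*(-16) = A - 16*A = -15*A)
F(381)*9 = -15*381*9 = -5715*9 = -51435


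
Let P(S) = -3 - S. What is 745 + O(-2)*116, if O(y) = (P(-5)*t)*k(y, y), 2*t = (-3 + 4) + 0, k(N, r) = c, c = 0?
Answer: 745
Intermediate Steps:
k(N, r) = 0
t = ½ (t = ((-3 + 4) + 0)/2 = (1 + 0)/2 = (½)*1 = ½ ≈ 0.50000)
O(y) = 0 (O(y) = ((-3 - 1*(-5))*(½))*0 = ((-3 + 5)*(½))*0 = (2*(½))*0 = 1*0 = 0)
745 + O(-2)*116 = 745 + 0*116 = 745 + 0 = 745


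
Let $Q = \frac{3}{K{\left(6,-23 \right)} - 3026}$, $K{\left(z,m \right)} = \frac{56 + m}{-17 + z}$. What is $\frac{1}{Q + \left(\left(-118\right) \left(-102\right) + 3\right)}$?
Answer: $\frac{3029}{36466128} \approx 8.3063 \cdot 10^{-5}$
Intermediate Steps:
$K{\left(z,m \right)} = \frac{56 + m}{-17 + z}$
$Q = - \frac{3}{3029}$ ($Q = \frac{3}{\frac{56 - 23}{-17 + 6} - 3026} = \frac{3}{\frac{1}{-11} \cdot 33 - 3026} = \frac{3}{\left(- \frac{1}{11}\right) 33 - 3026} = \frac{3}{-3 - 3026} = \frac{3}{-3029} = 3 \left(- \frac{1}{3029}\right) = - \frac{3}{3029} \approx -0.00099043$)
$\frac{1}{Q + \left(\left(-118\right) \left(-102\right) + 3\right)} = \frac{1}{- \frac{3}{3029} + \left(\left(-118\right) \left(-102\right) + 3\right)} = \frac{1}{- \frac{3}{3029} + \left(12036 + 3\right)} = \frac{1}{- \frac{3}{3029} + 12039} = \frac{1}{\frac{36466128}{3029}} = \frac{3029}{36466128}$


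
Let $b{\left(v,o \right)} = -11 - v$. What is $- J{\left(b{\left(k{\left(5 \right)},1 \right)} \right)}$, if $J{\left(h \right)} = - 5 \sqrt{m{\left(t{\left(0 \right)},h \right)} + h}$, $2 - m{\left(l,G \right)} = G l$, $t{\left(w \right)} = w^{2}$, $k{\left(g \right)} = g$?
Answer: $5 i \sqrt{14} \approx 18.708 i$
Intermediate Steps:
$m{\left(l,G \right)} = 2 - G l$
$J{\left(h \right)} = - 5 \sqrt{2 + h}$ ($J{\left(h \right)} = - 5 \sqrt{\left(2 - h 0^{2}\right) + h} = - 5 \sqrt{\left(2 - h 0\right) + h} = - 5 \sqrt{\left(2 + 0\right) + h} = - 5 \sqrt{2 + h}$)
$- J{\left(b{\left(k{\left(5 \right)},1 \right)} \right)} = - \left(-5\right) \sqrt{2 - 16} = - \left(-5\right) \sqrt{-14} = - \left(-5\right) i \sqrt{14} = 5 i \sqrt{14}$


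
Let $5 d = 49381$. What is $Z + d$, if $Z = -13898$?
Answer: $- \frac{20109}{5} \approx -4021.8$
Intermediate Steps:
$d = \frac{49381}{5}$ ($d = \frac{1}{5} \cdot 49381 = \frac{49381}{5} \approx 9876.2$)
$Z + d = -13898 + \frac{49381}{5} = - \frac{20109}{5}$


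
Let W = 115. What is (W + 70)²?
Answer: 34225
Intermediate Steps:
(W + 70)² = (115 + 70)² = 185² = 34225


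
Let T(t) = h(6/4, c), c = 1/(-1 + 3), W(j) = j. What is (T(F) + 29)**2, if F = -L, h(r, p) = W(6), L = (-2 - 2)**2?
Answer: 1225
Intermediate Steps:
L = 16 (L = (-4)**2 = 16)
c = 1/2 ≈ 0.50000
h(r, p) = 6
F = -16 (F = -1*16 = -16)
T(t) = 6
(T(F) + 29)**2 = (6 + 29)**2 = 35**2 = 1225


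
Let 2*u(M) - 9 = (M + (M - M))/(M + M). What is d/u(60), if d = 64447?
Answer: 257788/19 ≈ 13568.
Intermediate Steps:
u(M) = 19/4 (u(M) = 9/2 + ((M + (M - M))/(M + M))/2 = 9/2 + ((M + 0)/((2*M)))/2 = 9/2 + (M*(1/(2*M)))/2 = 9/2 + (½)*(½) = 9/2 + ¼ = 19/4)
d/u(60) = 64447/(19/4) = 64447*(4/19) = 257788/19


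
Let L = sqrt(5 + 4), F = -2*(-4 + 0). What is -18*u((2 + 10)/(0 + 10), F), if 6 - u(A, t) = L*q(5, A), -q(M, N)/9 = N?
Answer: -3456/5 ≈ -691.20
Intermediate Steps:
q(M, N) = -9*N
F = 8 (F = -2*(-4) = 8)
L = 3 (L = sqrt(9) = 3)
u(A, t) = 6 + 27*A (u(A, t) = 6 - 3*(-9*A) = 6 - (-27)*A = 6 + 27*A)
-18*u((2 + 10)/(0 + 10), F) = -18*(6 + 27*((2 + 10)/(0 + 10))) = -18*(6 + 27*(12/10)) = -18*(6 + 27*(12*(1/10))) = -18*(6 + 27*(6/5)) = -18*(6 + 162/5) = -18*192/5 = -3456/5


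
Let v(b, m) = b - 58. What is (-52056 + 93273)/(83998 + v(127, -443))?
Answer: 41217/84067 ≈ 0.49029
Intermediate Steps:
v(b, m) = -58 + b
(-52056 + 93273)/(83998 + v(127, -443)) = (-52056 + 93273)/(83998 + (-58 + 127)) = 41217/(83998 + 69) = 41217/84067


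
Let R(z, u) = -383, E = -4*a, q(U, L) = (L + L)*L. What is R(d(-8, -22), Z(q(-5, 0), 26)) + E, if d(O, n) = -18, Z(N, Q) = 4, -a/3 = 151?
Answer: 1429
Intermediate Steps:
a = -453 (a = -3*151 = -453)
q(U, L) = 2*L² (q(U, L) = (2*L)*L = 2*L²)
E = 1812 (E = -4*(-453) = 1812)
R(d(-8, -22), Z(q(-5, 0), 26)) + E = -383 + 1812 = 1429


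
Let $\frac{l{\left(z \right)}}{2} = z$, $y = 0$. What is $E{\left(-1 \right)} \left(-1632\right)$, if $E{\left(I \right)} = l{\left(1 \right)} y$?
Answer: $0$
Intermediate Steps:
$l{\left(z \right)} = 2 z$
$E{\left(I \right)} = 0$ ($E{\left(I \right)} = 2 \cdot 1 \cdot 0 = 2 \cdot 0 = 0$)
$E{\left(-1 \right)} \left(-1632\right) = 0 \left(-1632\right) = 0$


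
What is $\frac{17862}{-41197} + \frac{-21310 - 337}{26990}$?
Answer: $- \frac{105683603}{85531310} \approx -1.2356$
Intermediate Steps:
$\frac{17862}{-41197} + \frac{-21310 - 337}{26990} = 17862 \left(- \frac{1}{41197}\right) - \frac{21647}{26990} = - \frac{1374}{3169} - \frac{21647}{26990} = - \frac{105683603}{85531310}$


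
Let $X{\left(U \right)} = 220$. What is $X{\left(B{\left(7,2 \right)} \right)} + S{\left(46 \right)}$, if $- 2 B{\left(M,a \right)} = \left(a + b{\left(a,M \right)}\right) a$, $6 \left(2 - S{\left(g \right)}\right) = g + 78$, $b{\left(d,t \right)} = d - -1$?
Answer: $\frac{604}{3} \approx 201.33$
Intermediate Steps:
$b{\left(d,t \right)} = 1 + d$ ($b{\left(d,t \right)} = d + 1 = 1 + d$)
$S{\left(g \right)} = -11 - \frac{g}{6}$ ($S{\left(g \right)} = 2 - \frac{g + 78}{6} = 2 - \frac{78 + g}{6} = 2 - \left(13 + \frac{g}{6}\right) = -11 - \frac{g}{6}$)
$B{\left(M,a \right)} = - \frac{a \left(1 + 2 a\right)}{2}$ ($B{\left(M,a \right)} = - \frac{\left(a + \left(1 + a\right)\right) a}{2} = - \frac{\left(1 + 2 a\right) a}{2} = - \frac{a \left(1 + 2 a\right)}{2}$)
$X{\left(B{\left(7,2 \right)} \right)} + S{\left(46 \right)} = 220 - \frac{56}{3} = \frac{604}{3}$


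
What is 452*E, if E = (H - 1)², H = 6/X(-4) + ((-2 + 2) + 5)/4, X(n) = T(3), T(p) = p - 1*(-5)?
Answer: 452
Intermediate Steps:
T(p) = 5 + p (T(p) = p + 5 = 5 + p)
X(n) = 8 (X(n) = 5 + 3 = 8)
H = 2 (H = 6/8 + ((-2 + 2) + 5)/4 = 6*(⅛) + (0 + 5)*(¼) = ¾ + 5*(¼) = ¾ + 5/4 = 2)
E = 1 (E = (2 - 1)² = 1² = 1)
452*E = 452*1 = 452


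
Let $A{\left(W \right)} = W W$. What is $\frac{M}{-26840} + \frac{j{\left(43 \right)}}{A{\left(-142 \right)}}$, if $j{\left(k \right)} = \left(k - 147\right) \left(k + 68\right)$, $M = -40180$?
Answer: $\frac{6254357}{6765022} \approx 0.92451$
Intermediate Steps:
$A{\left(W \right)} = W^{2}$
$j{\left(k \right)} = \left(-147 + k\right) \left(68 + k\right)$
$\frac{M}{-26840} + \frac{j{\left(43 \right)}}{A{\left(-142 \right)}} = - \frac{40180}{-26840} + \frac{-9996 + 43^{2} - 3397}{\left(-142\right)^{2}} = \left(-40180\right) \left(- \frac{1}{26840}\right) + \frac{-9996 + 1849 - 3397}{20164} = \frac{2009}{1342} - \frac{2886}{5041} = \frac{6254357}{6765022}$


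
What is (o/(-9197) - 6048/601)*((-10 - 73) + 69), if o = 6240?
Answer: 831231744/5527397 ≈ 150.38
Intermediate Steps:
(o/(-9197) - 6048/601)*((-10 - 73) + 69) = (6240/(-9197) - 6048/601)*((-10 - 73) + 69) = (6240*(-1/9197) - 6048*1/601)*(-83 + 69) = (-6240/9197 - 6048/601)*(-14) = -59373696/5527397*(-14) = 831231744/5527397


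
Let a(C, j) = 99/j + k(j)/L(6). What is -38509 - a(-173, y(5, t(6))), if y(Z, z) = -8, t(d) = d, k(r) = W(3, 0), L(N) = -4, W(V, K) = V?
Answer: -307967/8 ≈ -38496.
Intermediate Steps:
k(r) = 3
a(C, j) = -¾ + 99/j (a(C, j) = 99/j + 3/(-4) = 99/j + 3*(-¼) = 99/j - ¾ = -¾ + 99/j)
-38509 - a(-173, y(5, t(6))) = -38509 - (-¾ + 99/(-8)) = -38509 - (-¾ + 99*(-⅛)) = -38509 - (-¾ - 99/8) = -38509 - 1*(-105/8) = -38509 + 105/8 = -307967/8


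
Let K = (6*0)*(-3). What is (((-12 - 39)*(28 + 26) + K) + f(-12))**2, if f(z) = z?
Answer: 7650756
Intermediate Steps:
K = 0 (K = 0*(-3) = 0)
(((-12 - 39)*(28 + 26) + K) + f(-12))**2 = (((-12 - 39)*(28 + 26) + 0) - 12)**2 = ((-51*54 + 0) - 12)**2 = ((-2754 + 0) - 12)**2 = (-2754 - 12)**2 = (-2766)**2 = 7650756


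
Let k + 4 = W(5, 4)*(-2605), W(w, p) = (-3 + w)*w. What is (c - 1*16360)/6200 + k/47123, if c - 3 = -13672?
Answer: -1576591367/292162600 ≈ -5.3963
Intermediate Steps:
c = -13669 (c = 3 - 13672 = -13669)
W(w, p) = w*(-3 + w)
k = -26054 (k = -4 + (5*(-3 + 5))*(-2605) = -4 + (5*2)*(-2605) = -4 + 10*(-2605) = -4 - 26050 = -26054)
(c - 1*16360)/6200 + k/47123 = (-13669 - 1*16360)/6200 - 26054/47123 = (-13669 - 16360)*(1/6200) - 26054*1/47123 = -30029*1/6200 - 26054/47123 = -30029/6200 - 26054/47123 = -1576591367/292162600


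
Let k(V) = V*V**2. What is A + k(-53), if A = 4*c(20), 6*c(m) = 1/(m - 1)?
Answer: -8485987/57 ≈ -1.4888e+5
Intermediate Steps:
c(m) = 1/(6*(-1 + m)) (c(m) = 1/(6*(m - 1)) = 1/(6*(-1 + m)))
k(V) = V**3
A = 2/57 (A = 4*(1/(6*(-1 + 20))) = 4*((1/6)/19) = 4*((1/6)*(1/19)) = 4*(1/114) = 2/57 ≈ 0.035088)
A + k(-53) = 2/57 + (-53)**3 = 2/57 - 148877 = -8485987/57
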